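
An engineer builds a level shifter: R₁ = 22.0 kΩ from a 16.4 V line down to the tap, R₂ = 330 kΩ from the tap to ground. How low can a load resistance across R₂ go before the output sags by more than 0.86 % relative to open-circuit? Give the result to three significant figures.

R_L(min) ≈ 2.38 MΩ

Output resistance R_th = R₁‖R₂ = (22.0 × 330)/352.0 = 20.62 kΩ.
The fractional drop is R_th/(R_th + R_L); requiring this ≤ 0.00860 gives R_L ≥ R_th(1/0.00860 − 1) = 20.62 × 115.3 = 2.38 MΩ.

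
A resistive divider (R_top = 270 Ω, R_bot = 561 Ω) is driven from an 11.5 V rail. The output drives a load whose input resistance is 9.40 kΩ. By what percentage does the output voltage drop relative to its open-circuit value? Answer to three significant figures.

The divider's output (Thévenin) resistance is R_top‖R_bot = 182.3 Ω.
Fractional drop under load = R_th/(R_th + R_L) = 182.3 / (182.3 + 9400) = 0.01902.
So the output falls by 1.90 %.

1.90 %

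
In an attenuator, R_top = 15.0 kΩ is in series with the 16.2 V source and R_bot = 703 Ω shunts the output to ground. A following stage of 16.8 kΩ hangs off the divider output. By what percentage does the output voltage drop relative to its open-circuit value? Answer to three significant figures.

3.84 %

The divider's output (Thévenin) resistance is R_top‖R_bot = 671.5 Ω.
Fractional drop under load = R_th/(R_th + R_L) = 671.5 / (671.5 + 16800) = 0.03844.
So the output falls by 3.84 %.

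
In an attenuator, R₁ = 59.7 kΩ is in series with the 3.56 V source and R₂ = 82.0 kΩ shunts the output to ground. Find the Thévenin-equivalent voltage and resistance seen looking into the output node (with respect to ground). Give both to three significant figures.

V_th is the open-circuit tap voltage: 3.56 × 82.0/(59.7 + 82.0) = 2.06 V.
With the supply zeroed, R₁ and R₂ appear in parallel from the tap: R_th = R₁‖R₂ = (59.7 × 82.0)/141.7 = 34.5 kΩ.

V_th = 2.06 V, R_th = 34.5 kΩ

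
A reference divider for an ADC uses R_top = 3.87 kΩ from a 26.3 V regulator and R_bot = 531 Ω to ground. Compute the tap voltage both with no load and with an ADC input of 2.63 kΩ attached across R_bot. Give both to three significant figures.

Unloaded: 3.17 V; loaded: 2.69 V

Open-circuit: V = 26.3 × 531/(3870 + 531) = 3.17 V.
With the load, R_bot becomes R_bot‖R_L = 441.8 Ω, so V = 26.3 × 441.8/4312 = 2.69 V.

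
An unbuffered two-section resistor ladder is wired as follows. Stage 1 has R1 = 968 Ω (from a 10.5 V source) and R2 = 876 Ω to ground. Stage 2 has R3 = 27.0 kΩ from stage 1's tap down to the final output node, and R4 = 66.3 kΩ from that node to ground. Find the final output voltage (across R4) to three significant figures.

V_out ≈ 3.53 V

Stage 2 presents R3+R4 = 93300 Ω as a load on stage 1's tap.
Stage 1's lower leg becomes R2‖(R3+R4) = 867.9 Ω, so V_mid = 10.5 × 867.9/1836 = 4.964 V.
Stage 2 is itself unloaded: V_out = V_mid × R4/(R3+R4) = 4.964 × 66300/93300 = 3.53 V.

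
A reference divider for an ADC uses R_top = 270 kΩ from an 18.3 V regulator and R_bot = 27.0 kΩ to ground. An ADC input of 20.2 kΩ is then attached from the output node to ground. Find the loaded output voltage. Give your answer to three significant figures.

The load sits in parallel with R_bot: R_bot‖R_L = (27.0 × 20.2) / (27.0 + 20.2) = 11.56 kΩ.
V_out = 18.3 × 11.56 / (270 + 11.56) = 18.3 × 11.56/281.6 = 0.751 V.

V_out ≈ 0.751 V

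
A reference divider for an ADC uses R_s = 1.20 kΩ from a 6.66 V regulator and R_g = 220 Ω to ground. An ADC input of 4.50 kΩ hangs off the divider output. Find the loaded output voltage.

V_out ≈ 0.991 V

The load sits in parallel with R_g: R_g‖R_L = (220 × 4500) / (220 + 4500) = 209.7 Ω.
V_out = 6.66 × 209.7 / (1200 + 209.7) = 6.66 × 209.7/1410 = 0.991 V.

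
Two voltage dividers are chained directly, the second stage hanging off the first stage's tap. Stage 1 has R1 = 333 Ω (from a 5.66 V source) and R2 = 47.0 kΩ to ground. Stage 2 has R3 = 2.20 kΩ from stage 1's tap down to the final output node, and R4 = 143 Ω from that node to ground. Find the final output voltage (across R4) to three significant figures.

Stage 2 presents R3+R4 = 2343 Ω as a load on stage 1's tap.
Stage 1's lower leg becomes R2‖(R3+R4) = 2232 Ω, so V_mid = 5.66 × 2232/2565 = 4.925 V.
Stage 2 is itself unloaded: V_out = V_mid × R4/(R3+R4) = 4.925 × 143/2343 = 0.301 V.

V_out ≈ 0.301 V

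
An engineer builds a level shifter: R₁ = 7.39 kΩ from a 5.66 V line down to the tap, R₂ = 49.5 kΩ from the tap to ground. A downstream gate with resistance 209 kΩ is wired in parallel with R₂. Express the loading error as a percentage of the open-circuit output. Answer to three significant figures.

2.98 %

The divider's output (Thévenin) resistance is R₁‖R₂ = 6.430 kΩ.
Fractional drop under load = R_th/(R_th + R_L) = 6.430 / (6.430 + 209) = 0.02985.
So the output falls by 2.98 %.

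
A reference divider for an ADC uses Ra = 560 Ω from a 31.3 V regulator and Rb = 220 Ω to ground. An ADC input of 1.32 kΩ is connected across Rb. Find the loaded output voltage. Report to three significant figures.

The load sits in parallel with Rb: Rb‖R_L = (220 × 1320) / (220 + 1320) = 188.6 Ω.
V_out = 31.3 × 188.6 / (560 + 188.6) = 31.3 × 188.6/748.6 = 7.88 V.
(Unloaded it would have been 8.83 V.)

V_out ≈ 7.88 V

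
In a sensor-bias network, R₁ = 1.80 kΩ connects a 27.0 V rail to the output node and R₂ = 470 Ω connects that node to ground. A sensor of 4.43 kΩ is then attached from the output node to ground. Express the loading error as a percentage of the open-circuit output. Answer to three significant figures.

7.76 %

The divider's output (Thévenin) resistance is R₁‖R₂ = 372.7 Ω.
Fractional drop under load = R_th/(R_th + R_L) = 372.7 / (372.7 + 4430) = 0.07760.
So the output falls by 7.76 %.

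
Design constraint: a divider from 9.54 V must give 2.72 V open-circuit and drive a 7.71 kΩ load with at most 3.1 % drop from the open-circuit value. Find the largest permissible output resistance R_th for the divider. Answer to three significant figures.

Loading drop = R_th/(R_th + R_L) ≤ 0.0310, so R_th ≤ R_L · ε/(1−ε) = 7.71 kΩ × 0.0310/0.9690 = 247 Ω.
(Any R1, R2 with R2/(R1+R2) = 0.285 and R1‖R2 ≤ 247 Ω will meet the spec.)

R_th ≤ 247 Ω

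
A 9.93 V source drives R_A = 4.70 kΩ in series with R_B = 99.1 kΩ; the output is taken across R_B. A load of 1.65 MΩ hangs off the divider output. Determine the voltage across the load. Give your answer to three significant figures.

The load sits in parallel with R_B: R_B‖R_L = (99.1 × 1650) / (99.1 + 1650) = 93.49 kΩ.
V_out = 9.93 × 93.49 / (4.70 + 93.49) = 9.93 × 93.49/98.19 = 9.45 V.

V_out ≈ 9.45 V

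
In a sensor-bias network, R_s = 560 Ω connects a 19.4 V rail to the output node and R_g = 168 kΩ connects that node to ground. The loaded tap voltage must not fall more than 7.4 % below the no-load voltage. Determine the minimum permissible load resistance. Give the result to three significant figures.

Output resistance R_th = R_s‖R_g = (560 × 168000)/168600 = 558.1 Ω.
The fractional drop is R_th/(R_th + R_L); requiring this ≤ 0.0740 gives R_L ≥ R_th(1/0.0740 − 1) = 558.1 × 12.51 = 6.98 kΩ.

R_L(min) ≈ 6.98 kΩ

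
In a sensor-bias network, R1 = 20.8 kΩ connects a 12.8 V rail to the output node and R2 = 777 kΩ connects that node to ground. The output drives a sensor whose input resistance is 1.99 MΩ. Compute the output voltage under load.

The load sits in parallel with R2: R2‖R_L = (777 × 1990) / (777 + 1990) = 558.8 kΩ.
V_out = 12.8 × 558.8 / (20.8 + 558.8) = 12.8 × 558.8/579.6 = 12.3 V.
(Unloaded it would have been 12.5 V.)

V_out ≈ 12.3 V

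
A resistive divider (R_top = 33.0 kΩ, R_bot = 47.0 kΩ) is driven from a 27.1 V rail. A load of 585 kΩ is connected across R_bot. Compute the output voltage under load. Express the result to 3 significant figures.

V_out ≈ 15.4 V

The load sits in parallel with R_bot: R_bot‖R_L = (47.0 × 585) / (47.0 + 585) = 43.50 kΩ.
V_out = 27.1 × 43.50 / (33.0 + 43.50) = 27.1 × 43.50/76.50 = 15.4 V.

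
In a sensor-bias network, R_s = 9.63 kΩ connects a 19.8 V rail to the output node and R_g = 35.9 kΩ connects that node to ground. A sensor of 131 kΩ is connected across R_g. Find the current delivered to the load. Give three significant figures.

R_g‖R_L = 28.18 kΩ; V_out = 19.8 × 28.18/37.81 = 14.76 V.
I_L = V_out / R_L = 14.76 / 131 kΩ = 0.113 mA.

I_L ≈ 0.113 mA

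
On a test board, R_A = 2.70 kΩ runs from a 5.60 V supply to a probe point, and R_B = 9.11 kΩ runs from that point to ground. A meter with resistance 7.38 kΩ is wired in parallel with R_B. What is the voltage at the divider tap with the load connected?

The load sits in parallel with R_B: R_B‖R_L = (9.11 × 7.38) / (9.11 + 7.38) = 4.077 kΩ.
V_out = 5.60 × 4.077 / (2.70 + 4.077) = 5.60 × 4.077/6.777 = 3.37 V.

V_out ≈ 3.37 V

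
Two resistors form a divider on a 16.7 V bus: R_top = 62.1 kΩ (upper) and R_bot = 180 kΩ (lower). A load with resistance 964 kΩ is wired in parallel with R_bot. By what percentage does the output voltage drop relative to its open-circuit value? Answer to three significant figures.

The divider's output (Thévenin) resistance is R_top‖R_bot = 46.17 kΩ.
Fractional drop under load = R_th/(R_th + R_L) = 46.17 / (46.17 + 964) = 0.04571.
So the output falls by 4.57 %.

4.57 %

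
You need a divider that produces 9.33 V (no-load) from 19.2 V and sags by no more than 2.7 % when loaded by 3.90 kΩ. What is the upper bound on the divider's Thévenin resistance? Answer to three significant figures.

Loading drop = R_th/(R_th + R_L) ≤ 0.0270, so R_th ≤ R_L · ε/(1−ε) = 3.90 kΩ × 0.0270/0.9730 = 108 Ω.
(Any R1, R2 with R2/(R1+R2) = 0.486 and R1‖R2 ≤ 108 Ω will meet the spec.)

R_th ≤ 108 Ω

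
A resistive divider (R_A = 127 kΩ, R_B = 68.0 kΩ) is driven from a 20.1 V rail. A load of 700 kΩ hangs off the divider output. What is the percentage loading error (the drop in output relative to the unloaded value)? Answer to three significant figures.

5.95 %

The divider's output (Thévenin) resistance is R_A‖R_B = 44.29 kΩ.
Fractional drop under load = R_th/(R_th + R_L) = 44.29 / (44.29 + 700) = 0.05950.
So the output falls by 5.95 %.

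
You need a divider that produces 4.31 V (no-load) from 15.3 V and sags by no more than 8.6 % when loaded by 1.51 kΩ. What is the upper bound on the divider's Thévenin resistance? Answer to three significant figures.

R_th ≤ 142 Ω

Loading drop = R_th/(R_th + R_L) ≤ 0.0860, so R_th ≤ R_L · ε/(1−ε) = 1.51 kΩ × 0.0860/0.9140 = 142 Ω.
(Any R1, R2 with R2/(R1+R2) = 0.282 and R1‖R2 ≤ 142 Ω will meet the spec.)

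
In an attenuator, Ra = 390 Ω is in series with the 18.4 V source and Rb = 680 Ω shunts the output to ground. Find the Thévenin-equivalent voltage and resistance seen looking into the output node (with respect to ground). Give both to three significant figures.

V_th = 11.7 V, R_th = 248 Ω

V_th is the open-circuit tap voltage: 18.4 × 680/(390 + 680) = 11.7 V.
With the supply zeroed, Ra and Rb appear in parallel from the tap: R_th = Ra‖Rb = (390 × 680)/1070 = 248 Ω.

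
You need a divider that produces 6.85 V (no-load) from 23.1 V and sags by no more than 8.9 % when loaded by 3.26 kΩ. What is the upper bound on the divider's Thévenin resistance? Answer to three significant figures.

Loading drop = R_th/(R_th + R_L) ≤ 0.0890, so R_th ≤ R_L · ε/(1−ε) = 3.26 kΩ × 0.0890/0.9110 = 318 Ω.
(Any R1, R2 with R2/(R1+R2) = 0.297 and R1‖R2 ≤ 318 Ω will meet the spec.)

R_th ≤ 318 Ω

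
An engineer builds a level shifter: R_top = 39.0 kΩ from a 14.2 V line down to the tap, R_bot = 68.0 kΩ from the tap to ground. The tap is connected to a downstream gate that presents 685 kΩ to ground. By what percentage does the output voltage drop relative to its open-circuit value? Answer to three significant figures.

3.49 %

The divider's output (Thévenin) resistance is R_top‖R_bot = 24.79 kΩ.
Fractional drop under load = R_th/(R_th + R_L) = 24.79 / (24.79 + 685) = 0.03492.
So the output falls by 3.49 %.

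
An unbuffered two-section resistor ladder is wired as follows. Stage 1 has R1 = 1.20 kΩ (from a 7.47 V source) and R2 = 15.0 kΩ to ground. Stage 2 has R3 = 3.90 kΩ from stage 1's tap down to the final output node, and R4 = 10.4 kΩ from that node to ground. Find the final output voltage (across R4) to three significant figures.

Stage 2 presents R3+R4 = 14.30 kΩ as a load on stage 1's tap.
Stage 1's lower leg becomes R2‖(R3+R4) = 7.321 kΩ, so V_mid = 7.47 × 7.321/8.521 = 6.418 V.
Stage 2 is itself unloaded: V_out = V_mid × R4/(R3+R4) = 6.418 × 10.4/14.30 = 4.67 V.

V_out ≈ 4.67 V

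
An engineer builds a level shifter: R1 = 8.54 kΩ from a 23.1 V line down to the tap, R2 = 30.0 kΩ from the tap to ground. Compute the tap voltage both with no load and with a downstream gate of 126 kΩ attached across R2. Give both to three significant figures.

Open-circuit: V = 23.1 × 30.0/(8.54 + 30.0) = 18.0 V.
With the load, R2 becomes R2‖R_L = 24.23 kΩ, so V = 23.1 × 24.23/32.77 = 17.1 V.

Unloaded: 18.0 V; loaded: 17.1 V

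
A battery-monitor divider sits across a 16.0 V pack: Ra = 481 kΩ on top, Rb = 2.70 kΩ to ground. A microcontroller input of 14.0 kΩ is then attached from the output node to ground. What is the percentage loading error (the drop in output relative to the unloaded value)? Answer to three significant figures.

16.1 %

The divider's output (Thévenin) resistance is Ra‖Rb = 2.685 kΩ.
Fractional drop under load = R_th/(R_th + R_L) = 2.685 / (2.685 + 14.0) = 0.1609.
So the output falls by 16.1 %.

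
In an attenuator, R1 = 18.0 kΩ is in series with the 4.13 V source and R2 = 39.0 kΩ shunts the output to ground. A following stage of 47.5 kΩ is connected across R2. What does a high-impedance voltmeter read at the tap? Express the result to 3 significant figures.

V_out ≈ 2.24 V

The load sits in parallel with R2: R2‖R_L = (39.0 × 47.5) / (39.0 + 47.5) = 21.42 kΩ.
V_out = 4.13 × 21.42 / (18.0 + 21.42) = 4.13 × 21.42/39.42 = 2.24 V.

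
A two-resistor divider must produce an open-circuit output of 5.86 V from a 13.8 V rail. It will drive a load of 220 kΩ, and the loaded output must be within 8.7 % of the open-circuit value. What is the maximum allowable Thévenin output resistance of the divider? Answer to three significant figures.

R_th ≤ 21.0 kΩ

Loading drop = R_th/(R_th + R_L) ≤ 0.0870, so R_th ≤ R_L · ε/(1−ε) = 220 kΩ × 0.0870/0.9130 = 21.0 kΩ.
(Any R1, R2 with R2/(R1+R2) = 0.425 and R1‖R2 ≤ 21.0 kΩ will meet the spec.)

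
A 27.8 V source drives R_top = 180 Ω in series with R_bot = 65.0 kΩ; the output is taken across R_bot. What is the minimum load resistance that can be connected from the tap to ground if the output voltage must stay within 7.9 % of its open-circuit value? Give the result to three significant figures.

R_L(min) ≈ 2.09 kΩ

Output resistance R_th = R_top‖R_bot = (180 × 65000)/65180 = 179.5 Ω.
The fractional drop is R_th/(R_th + R_L); requiring this ≤ 0.0790 gives R_L ≥ R_th(1/0.0790 − 1) = 179.5 × 11.66 = 2.09 kΩ.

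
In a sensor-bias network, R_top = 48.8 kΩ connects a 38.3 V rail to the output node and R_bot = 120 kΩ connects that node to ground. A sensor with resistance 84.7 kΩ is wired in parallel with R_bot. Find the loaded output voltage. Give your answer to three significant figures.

The load sits in parallel with R_bot: R_bot‖R_L = (120 × 84.7) / (120 + 84.7) = 49.65 kΩ.
V_out = 38.3 × 49.65 / (48.8 + 49.65) = 38.3 × 49.65/98.45 = 19.3 V.

V_out ≈ 19.3 V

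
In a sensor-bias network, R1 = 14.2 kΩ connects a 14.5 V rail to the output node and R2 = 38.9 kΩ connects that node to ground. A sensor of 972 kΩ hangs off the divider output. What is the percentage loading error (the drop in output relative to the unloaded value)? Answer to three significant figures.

1.06 %

The divider's output (Thévenin) resistance is R1‖R2 = 10.40 kΩ.
Fractional drop under load = R_th/(R_th + R_L) = 10.40 / (10.40 + 972) = 0.01059.
So the output falls by 1.06 %.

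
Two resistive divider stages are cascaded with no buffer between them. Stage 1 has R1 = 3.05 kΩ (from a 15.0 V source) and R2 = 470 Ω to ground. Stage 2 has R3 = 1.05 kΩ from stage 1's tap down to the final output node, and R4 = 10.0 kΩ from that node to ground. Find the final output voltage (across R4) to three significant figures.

V_out ≈ 1.75 V

Stage 2 presents R3+R4 = 11050 Ω as a load on stage 1's tap.
Stage 1's lower leg becomes R2‖(R3+R4) = 450.8 Ω, so V_mid = 15.0 × 450.8/3501 = 1.932 V.
Stage 2 is itself unloaded: V_out = V_mid × R4/(R3+R4) = 1.932 × 10000/11050 = 1.75 V.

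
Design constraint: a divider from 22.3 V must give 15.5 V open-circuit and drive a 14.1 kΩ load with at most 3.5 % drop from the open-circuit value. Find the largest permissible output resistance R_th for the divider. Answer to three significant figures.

R_th ≤ 511 Ω

Loading drop = R_th/(R_th + R_L) ≤ 0.0350, so R_th ≤ R_L · ε/(1−ε) = 14.1 kΩ × 0.0350/0.9650 = 511 Ω.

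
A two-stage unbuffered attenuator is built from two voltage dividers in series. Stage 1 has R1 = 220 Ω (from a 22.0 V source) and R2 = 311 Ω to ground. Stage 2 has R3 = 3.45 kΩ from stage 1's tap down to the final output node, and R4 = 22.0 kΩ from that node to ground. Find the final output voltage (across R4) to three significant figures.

V_out ≈ 11.1 V

Stage 2 presents R3+R4 = 25450 Ω as a load on stage 1's tap.
Stage 1's lower leg becomes R2‖(R3+R4) = 307.2 Ω, so V_mid = 22.0 × 307.2/527.2 = 12.82 V.
Stage 2 is itself unloaded: V_out = V_mid × R4/(R3+R4) = 12.82 × 22000/25450 = 11.1 V.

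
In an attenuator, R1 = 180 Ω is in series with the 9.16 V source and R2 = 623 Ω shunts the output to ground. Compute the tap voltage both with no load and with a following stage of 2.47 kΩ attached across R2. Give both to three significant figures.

Unloaded: 7.11 V; loaded: 6.73 V

Open-circuit: V = 9.16 × 623/(180 + 623) = 7.11 V.
With the load, R2 becomes R2‖R_L = 497.5 Ω, so V = 9.16 × 497.5/677.5 = 6.73 V.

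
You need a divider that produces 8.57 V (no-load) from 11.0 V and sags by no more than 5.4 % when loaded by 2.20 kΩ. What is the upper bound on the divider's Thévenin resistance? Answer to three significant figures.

Loading drop = R_th/(R_th + R_L) ≤ 0.0540, so R_th ≤ R_L · ε/(1−ε) = 2.20 kΩ × 0.0540/0.9460 = 126 Ω.

R_th ≤ 126 Ω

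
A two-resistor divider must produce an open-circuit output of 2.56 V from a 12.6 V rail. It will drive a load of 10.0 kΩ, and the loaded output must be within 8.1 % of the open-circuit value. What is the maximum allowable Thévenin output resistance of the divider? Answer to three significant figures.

R_th ≤ 881 Ω

Loading drop = R_th/(R_th + R_L) ≤ 0.0810, so R_th ≤ R_L · ε/(1−ε) = 10.0 kΩ × 0.0810/0.9190 = 881 Ω.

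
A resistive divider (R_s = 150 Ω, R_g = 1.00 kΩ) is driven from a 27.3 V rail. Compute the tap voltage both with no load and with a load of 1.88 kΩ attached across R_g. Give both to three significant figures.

Open-circuit: V = 27.3 × 1000/(150 + 1000) = 23.7 V.
With the load, R_g becomes R_g‖R_L = 652.8 Ω, so V = 27.3 × 652.8/802.8 = 22.2 V.

Unloaded: 23.7 V; loaded: 22.2 V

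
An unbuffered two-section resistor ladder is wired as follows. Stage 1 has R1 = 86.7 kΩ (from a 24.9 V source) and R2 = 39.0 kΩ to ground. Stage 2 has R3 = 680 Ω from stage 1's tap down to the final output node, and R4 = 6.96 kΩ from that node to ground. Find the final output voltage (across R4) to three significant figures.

Stage 2 presents R3+R4 = 7640 Ω as a load on stage 1's tap.
Stage 1's lower leg becomes R2‖(R3+R4) = 6389 Ω, so V_mid = 24.9 × 6389/93090 = 1.709 V.
Stage 2 is itself unloaded: V_out = V_mid × R4/(R3+R4) = 1.709 × 6960/7640 = 1.56 V.

V_out ≈ 1.56 V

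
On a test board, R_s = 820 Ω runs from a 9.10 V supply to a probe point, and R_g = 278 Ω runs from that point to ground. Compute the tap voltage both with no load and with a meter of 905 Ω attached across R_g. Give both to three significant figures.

Unloaded: 2.30 V; loaded: 1.87 V

Open-circuit: V = 9.10 × 278/(820 + 278) = 2.30 V.
With the load, R_g becomes R_g‖R_L = 212.7 Ω, so V = 9.10 × 212.7/1033 = 1.87 V.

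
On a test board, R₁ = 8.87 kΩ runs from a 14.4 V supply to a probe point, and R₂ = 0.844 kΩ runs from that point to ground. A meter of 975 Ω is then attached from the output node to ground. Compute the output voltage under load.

The load sits in parallel with R₂: R₂‖R_L = (844 × 975) / (844 + 975) = 452.4 Ω.
V_out = 14.4 × 452.4 / (8870 + 452.4) = 14.4 × 452.4/9322 = 0.699 V.
(Unloaded it would have been 1.25 V.)

V_out ≈ 0.699 V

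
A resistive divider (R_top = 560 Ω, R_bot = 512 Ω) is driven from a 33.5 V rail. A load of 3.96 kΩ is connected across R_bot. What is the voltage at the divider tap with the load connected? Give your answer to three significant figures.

The load sits in parallel with R_bot: R_bot‖R_L = (512 × 3960) / (512 + 3960) = 453.4 Ω.
V_out = 33.5 × 453.4 / (560 + 453.4) = 33.5 × 453.4/1013 = 15.0 V.

V_out ≈ 15.0 V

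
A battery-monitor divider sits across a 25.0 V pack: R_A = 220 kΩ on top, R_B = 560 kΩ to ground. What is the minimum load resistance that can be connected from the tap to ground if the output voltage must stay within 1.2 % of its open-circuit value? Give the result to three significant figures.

Output resistance R_th = R_A‖R_B = (220 × 560)/780.0 = 157.9 kΩ.
The fractional drop is R_th/(R_th + R_L); requiring this ≤ 0.0120 gives R_L ≥ R_th(1/0.0120 − 1) = 157.9 × 82.33 = 13.0 MΩ.

R_L(min) ≈ 13.0 MΩ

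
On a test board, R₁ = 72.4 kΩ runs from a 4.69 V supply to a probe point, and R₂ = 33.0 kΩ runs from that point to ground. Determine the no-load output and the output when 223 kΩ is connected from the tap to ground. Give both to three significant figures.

Unloaded: 1.47 V; loaded: 1.33 V

Open-circuit: V = 4.69 × 33.0/(72.4 + 33.0) = 1.47 V.
With the load, R₂ becomes R₂‖R_L = 28.75 kΩ, so V = 4.69 × 28.75/101.1 = 1.33 V.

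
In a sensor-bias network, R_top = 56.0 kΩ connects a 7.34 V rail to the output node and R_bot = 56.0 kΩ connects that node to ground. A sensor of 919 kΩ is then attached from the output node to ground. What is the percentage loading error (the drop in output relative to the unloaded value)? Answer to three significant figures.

The divider's output (Thévenin) resistance is R_top‖R_bot = 28.00 kΩ.
Fractional drop under load = R_th/(R_th + R_L) = 28.00 / (28.00 + 919) = 0.02957.
So the output falls by 2.96 %.

2.96 %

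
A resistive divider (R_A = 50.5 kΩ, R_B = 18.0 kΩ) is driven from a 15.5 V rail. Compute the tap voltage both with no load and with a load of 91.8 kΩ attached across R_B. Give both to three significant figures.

Open-circuit: V = 15.5 × 18.0/(50.5 + 18.0) = 4.07 V.
With the load, R_B becomes R_B‖R_L = 15.05 kΩ, so V = 15.5 × 15.05/65.55 = 3.56 V.

Unloaded: 4.07 V; loaded: 3.56 V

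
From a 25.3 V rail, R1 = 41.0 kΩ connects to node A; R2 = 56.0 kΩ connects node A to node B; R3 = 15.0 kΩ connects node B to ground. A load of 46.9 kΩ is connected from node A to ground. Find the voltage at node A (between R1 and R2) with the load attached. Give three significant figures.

Below node A the series string R2+R3 = 71.00 kΩ sits in parallel with the 46.9 kΩ load: 28.24 kΩ.
V_A = 25.3 × 28.24/(41.0 + 28.24) = 10.3 V.

V ≈ 10.3 V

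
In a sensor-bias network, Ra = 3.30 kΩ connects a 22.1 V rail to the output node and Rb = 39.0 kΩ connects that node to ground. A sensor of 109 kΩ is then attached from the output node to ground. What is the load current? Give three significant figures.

I_L ≈ 0.182 mA

Rb‖R_L = 28.72 kΩ; V_out = 22.1 × 28.72/32.02 = 19.82 V.
I_L = V_out / R_L = 19.82 / 109 kΩ = 0.182 mA.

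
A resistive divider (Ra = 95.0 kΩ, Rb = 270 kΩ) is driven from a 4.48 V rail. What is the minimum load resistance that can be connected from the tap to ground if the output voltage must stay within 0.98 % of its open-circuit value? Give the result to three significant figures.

R_L(min) ≈ 7.10 MΩ

Output resistance R_th = Ra‖Rb = (95.0 × 270)/365.0 = 70.27 kΩ.
The fractional drop is R_th/(R_th + R_L); requiring this ≤ 0.00980 gives R_L ≥ R_th(1/0.00980 − 1) = 70.27 × 101.0 = 7.10 MΩ.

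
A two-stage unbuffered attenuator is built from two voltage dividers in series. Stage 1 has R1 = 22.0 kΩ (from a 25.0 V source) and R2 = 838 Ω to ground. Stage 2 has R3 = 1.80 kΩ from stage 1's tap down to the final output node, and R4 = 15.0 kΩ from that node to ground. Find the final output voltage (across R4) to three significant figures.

V_out ≈ 0.781 V

Stage 2 presents R3+R4 = 16800 Ω as a load on stage 1's tap.
Stage 1's lower leg becomes R2‖(R3+R4) = 798.2 Ω, so V_mid = 25.0 × 798.2/22800 = 0.8753 V.
Stage 2 is itself unloaded: V_out = V_mid × R4/(R3+R4) = 0.8753 × 15000/16800 = 0.781 V.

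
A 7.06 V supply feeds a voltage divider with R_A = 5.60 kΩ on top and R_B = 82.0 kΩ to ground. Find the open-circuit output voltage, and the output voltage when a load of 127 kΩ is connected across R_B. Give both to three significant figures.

Unloaded: 6.61 V; loaded: 6.35 V

Open-circuit: V = 7.06 × 82.0/(5.60 + 82.0) = 6.61 V.
With the load, R_B becomes R_B‖R_L = 49.83 kΩ, so V = 7.06 × 49.83/55.43 = 6.35 V.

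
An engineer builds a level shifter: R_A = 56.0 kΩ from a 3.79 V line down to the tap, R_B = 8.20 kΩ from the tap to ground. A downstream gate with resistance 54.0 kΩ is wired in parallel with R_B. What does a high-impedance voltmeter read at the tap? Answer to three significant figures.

The load sits in parallel with R_B: R_B‖R_L = (8.20 × 54.0) / (8.20 + 54.0) = 7.119 kΩ.
V_out = 3.79 × 7.119 / (56.0 + 7.119) = 3.79 × 7.119/63.12 = 0.427 V.

V_out ≈ 0.427 V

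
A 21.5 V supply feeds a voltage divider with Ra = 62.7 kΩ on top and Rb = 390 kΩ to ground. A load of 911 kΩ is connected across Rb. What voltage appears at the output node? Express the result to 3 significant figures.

V_out ≈ 17.5 V

The load sits in parallel with Rb: Rb‖R_L = (390 × 911) / (390 + 911) = 273.1 kΩ.
V_out = 21.5 × 273.1 / (62.7 + 273.1) = 21.5 × 273.1/335.8 = 17.5 V.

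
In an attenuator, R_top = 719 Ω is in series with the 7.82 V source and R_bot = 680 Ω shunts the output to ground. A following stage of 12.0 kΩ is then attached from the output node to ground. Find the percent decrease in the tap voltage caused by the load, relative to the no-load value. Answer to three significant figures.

The divider's output (Thévenin) resistance is R_top‖R_bot = 349.5 Ω.
Fractional drop under load = R_th/(R_th + R_L) = 349.5 / (349.5 + 12000) = 0.02830.
So the output falls by 2.83 %.

2.83 %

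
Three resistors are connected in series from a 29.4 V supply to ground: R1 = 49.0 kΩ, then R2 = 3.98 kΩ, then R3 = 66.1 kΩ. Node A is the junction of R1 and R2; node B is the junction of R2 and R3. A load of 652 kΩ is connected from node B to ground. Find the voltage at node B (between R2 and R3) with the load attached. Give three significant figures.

V ≈ 15.6 V

At node B, R3 is in parallel with the load: R3‖R_L = 60.02 kΩ.
Below node A the resistance is R2 + (R3‖R_L) = 64.00 kΩ, so V_A = 29.4 × 64.00/113.0 = 16.65 V.
Then V_B = V_A × (R3‖R_L)/(R2 + R3‖R_L) = 16.65 × 60.02/64.00 = 15.6 V.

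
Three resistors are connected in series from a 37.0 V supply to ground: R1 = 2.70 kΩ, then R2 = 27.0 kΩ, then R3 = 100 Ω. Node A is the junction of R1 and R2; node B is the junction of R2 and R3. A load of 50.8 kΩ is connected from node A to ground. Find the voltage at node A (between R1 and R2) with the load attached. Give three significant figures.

V ≈ 32.1 V

Below node A the series string R2+R3 = 27100 Ω sits in parallel with the 50800 Ω load: 17670 Ω.
V_A = 37.0 × 17670/(2700 + 17670) = 32.1 V.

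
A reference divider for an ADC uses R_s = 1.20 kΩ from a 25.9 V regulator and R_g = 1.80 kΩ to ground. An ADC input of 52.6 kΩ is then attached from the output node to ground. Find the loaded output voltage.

V_out ≈ 15.3 V

The load sits in parallel with R_g: R_g‖R_L = (1.80 × 52.6) / (1.80 + 52.6) = 1.740 kΩ.
V_out = 25.9 × 1.740 / (1.20 + 1.740) = 25.9 × 1.740/2.940 = 15.3 V.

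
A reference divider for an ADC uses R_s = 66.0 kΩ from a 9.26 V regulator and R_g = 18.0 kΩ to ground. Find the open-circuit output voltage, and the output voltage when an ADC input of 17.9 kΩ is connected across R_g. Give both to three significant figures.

Open-circuit: V = 9.26 × 18.0/(66.0 + 18.0) = 1.98 V.
With the load, R_g becomes R_g‖R_L = 8.975 kΩ, so V = 9.26 × 8.975/74.97 = 1.11 V.

Unloaded: 1.98 V; loaded: 1.11 V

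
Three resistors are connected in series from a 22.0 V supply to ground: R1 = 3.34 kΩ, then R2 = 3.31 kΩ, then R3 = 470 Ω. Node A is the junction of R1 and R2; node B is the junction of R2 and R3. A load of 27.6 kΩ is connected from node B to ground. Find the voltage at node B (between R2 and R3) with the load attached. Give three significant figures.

V ≈ 1.43 V

At node B, R3 is in parallel with the load: R3‖R_L = 462.1 Ω.
Below node A the resistance is R2 + (R3‖R_L) = 3772 Ω, so V_A = 22.0 × 3772/7112 = 11.67 V.
Then V_B = V_A × (R3‖R_L)/(R2 + R3‖R_L) = 11.67 × 462.1/3772 = 1.43 V.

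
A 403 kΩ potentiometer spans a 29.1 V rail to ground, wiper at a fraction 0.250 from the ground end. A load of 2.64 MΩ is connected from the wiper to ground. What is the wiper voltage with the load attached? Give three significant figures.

The wiper splits the pot into (1−α)R = 302.2 kΩ above and αR = 100.8 kΩ below.
Lower section ‖ load = 97.05 kΩ.
V_wiper = 29.1 × 97.05/(302.2 + 97.05) = 7.07 V.

V ≈ 7.07 V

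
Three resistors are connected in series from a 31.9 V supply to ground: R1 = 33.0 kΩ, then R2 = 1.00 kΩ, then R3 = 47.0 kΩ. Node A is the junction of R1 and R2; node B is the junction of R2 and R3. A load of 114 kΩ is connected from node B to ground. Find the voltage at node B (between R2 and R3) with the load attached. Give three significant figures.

V ≈ 15.8 V

At node B, R3 is in parallel with the load: R3‖R_L = 33.28 kΩ.
Below node A the resistance is R2 + (R3‖R_L) = 34.28 kΩ, so V_A = 31.9 × 34.28/67.28 = 16.25 V.
Then V_B = V_A × (R3‖R_L)/(R2 + R3‖R_L) = 16.25 × 33.28/34.28 = 15.8 V.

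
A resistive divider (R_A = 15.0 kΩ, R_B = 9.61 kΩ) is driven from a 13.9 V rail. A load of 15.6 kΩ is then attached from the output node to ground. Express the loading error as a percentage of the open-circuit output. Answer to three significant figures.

Unloaded V = 13.9 × 9.61/24.61 = 5.428 V.
Loaded: R_B‖R_L = 5.947 kΩ, giving V = 13.9 × 5.947/20.95 = 3.946 V.
Drop = (5.428 − 3.946) / 5.428 = 27.3 %.

27.3 %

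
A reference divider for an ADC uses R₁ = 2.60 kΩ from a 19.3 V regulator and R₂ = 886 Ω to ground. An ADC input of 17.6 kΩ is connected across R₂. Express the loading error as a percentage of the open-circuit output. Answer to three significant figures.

The divider's output (Thévenin) resistance is R₁‖R₂ = 660.8 Ω.
Fractional drop under load = R_th/(R_th + R_L) = 660.8 / (660.8 + 17600) = 0.03619.
So the output falls by 3.62 %.

3.62 %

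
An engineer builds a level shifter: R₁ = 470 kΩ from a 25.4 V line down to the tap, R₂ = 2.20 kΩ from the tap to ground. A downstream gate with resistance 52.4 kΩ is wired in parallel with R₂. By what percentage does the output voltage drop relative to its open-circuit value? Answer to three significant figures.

4.01 %

The divider's output (Thévenin) resistance is R₁‖R₂ = 2.190 kΩ.
Fractional drop under load = R_th/(R_th + R_L) = 2.190 / (2.190 + 52.4) = 0.04011.
So the output falls by 4.01 %.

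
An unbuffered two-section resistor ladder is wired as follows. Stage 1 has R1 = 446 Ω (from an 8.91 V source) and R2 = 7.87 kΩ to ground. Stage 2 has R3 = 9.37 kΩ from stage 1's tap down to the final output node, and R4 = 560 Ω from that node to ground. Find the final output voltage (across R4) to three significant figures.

V_out ≈ 0.456 V

Stage 2 presents R3+R4 = 9930 Ω as a load on stage 1's tap.
Stage 1's lower leg becomes R2‖(R3+R4) = 4390 Ω, so V_mid = 8.91 × 4390/4836 = 8.088 V.
Stage 2 is itself unloaded: V_out = V_mid × R4/(R3+R4) = 8.088 × 560/9930 = 0.456 V.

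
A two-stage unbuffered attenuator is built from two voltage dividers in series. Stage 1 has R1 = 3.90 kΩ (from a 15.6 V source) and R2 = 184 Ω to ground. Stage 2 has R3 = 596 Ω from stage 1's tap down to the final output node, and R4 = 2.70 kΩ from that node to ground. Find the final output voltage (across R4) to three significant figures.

V_out ≈ 0.547 V

Stage 2 presents R3+R4 = 3296 Ω as a load on stage 1's tap.
Stage 1's lower leg becomes R2‖(R3+R4) = 174.3 Ω, so V_mid = 15.6 × 174.3/4074 = 0.6673 V.
Stage 2 is itself unloaded: V_out = V_mid × R4/(R3+R4) = 0.6673 × 2700/3296 = 0.547 V.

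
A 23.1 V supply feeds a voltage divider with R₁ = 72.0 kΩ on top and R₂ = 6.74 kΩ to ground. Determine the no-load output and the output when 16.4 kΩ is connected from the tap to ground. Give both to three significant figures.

Open-circuit: V = 23.1 × 6.74/(72.0 + 6.74) = 1.98 V.
With the load, R₂ becomes R₂‖R_L = 4.777 kΩ, so V = 23.1 × 4.777/76.78 = 1.44 V.

Unloaded: 1.98 V; loaded: 1.44 V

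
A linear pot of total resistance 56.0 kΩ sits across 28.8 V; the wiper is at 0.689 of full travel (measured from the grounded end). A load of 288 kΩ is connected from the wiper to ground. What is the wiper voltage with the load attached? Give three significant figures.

The wiper splits the pot into (1−α)R = 17.42 kΩ above and αR = 38.58 kΩ below.
Lower section ‖ load = 34.03 kΩ.
V_wiper = 28.8 × 34.03/(17.42 + 34.03) = 19.0 V.

V ≈ 19.0 V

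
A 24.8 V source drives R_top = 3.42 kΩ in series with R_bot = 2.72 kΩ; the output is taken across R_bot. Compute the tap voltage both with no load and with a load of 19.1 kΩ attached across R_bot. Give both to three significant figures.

Open-circuit: V = 24.8 × 2.72/(3.42 + 2.72) = 11.0 V.
With the load, R_bot becomes R_bot‖R_L = 2.381 kΩ, so V = 24.8 × 2.381/5.801 = 10.2 V.

Unloaded: 11.0 V; loaded: 10.2 V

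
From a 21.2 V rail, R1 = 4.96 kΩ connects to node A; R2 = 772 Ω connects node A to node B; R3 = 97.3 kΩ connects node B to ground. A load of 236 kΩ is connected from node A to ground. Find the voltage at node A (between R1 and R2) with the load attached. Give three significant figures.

V ≈ 19.8 V

Below node A the series string R2+R3 = 98070 Ω sits in parallel with the 236000 Ω load: 69280 Ω.
V_A = 21.2 × 69280/(4960 + 69280) = 19.8 V.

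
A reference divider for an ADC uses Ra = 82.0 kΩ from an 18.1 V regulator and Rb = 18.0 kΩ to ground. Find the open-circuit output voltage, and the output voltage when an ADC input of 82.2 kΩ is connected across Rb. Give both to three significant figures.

Open-circuit: V = 18.1 × 18.0/(82.0 + 18.0) = 3.26 V.
With the load, Rb becomes Rb‖R_L = 14.77 kΩ, so V = 18.1 × 14.77/96.77 = 2.76 V.

Unloaded: 3.26 V; loaded: 2.76 V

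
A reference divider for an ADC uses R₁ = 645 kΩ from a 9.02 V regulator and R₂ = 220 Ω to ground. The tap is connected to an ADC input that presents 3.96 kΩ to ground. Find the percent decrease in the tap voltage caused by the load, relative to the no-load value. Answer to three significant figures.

5.26 %

The divider's output (Thévenin) resistance is R₁‖R₂ = 219.9 Ω.
Fractional drop under load = R_th/(R_th + R_L) = 219.9 / (219.9 + 3960) = 0.05261.
So the output falls by 5.26 %.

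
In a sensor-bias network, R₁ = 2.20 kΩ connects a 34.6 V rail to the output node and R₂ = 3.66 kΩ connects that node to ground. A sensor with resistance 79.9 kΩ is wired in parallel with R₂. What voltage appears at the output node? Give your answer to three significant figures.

V_out ≈ 21.2 V

The load sits in parallel with R₂: R₂‖R_L = (3.66 × 79.9) / (3.66 + 79.9) = 3.500 kΩ.
V_out = 34.6 × 3.500 / (2.20 + 3.500) = 34.6 × 3.500/5.700 = 21.2 V.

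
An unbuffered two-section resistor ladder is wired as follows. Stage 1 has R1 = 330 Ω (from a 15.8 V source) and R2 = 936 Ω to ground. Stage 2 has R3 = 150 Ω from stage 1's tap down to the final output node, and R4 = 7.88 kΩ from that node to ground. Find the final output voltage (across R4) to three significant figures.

Stage 2 presents R3+R4 = 8030 Ω as a load on stage 1's tap.
Stage 1's lower leg becomes R2‖(R3+R4) = 838.3 Ω, so V_mid = 15.8 × 838.3/1168 = 11.34 V.
Stage 2 is itself unloaded: V_out = V_mid × R4/(R3+R4) = 11.34 × 7880/8030 = 11.1 V.

V_out ≈ 11.1 V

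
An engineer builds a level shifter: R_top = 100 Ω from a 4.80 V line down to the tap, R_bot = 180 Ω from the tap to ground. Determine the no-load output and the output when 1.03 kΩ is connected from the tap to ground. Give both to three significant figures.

Unloaded: 3.09 V; loaded: 2.90 V

Open-circuit: V = 4.80 × 180/(100 + 180) = 3.09 V.
With the load, R_bot becomes R_bot‖R_L = 153.2 Ω, so V = 4.80 × 153.2/253.2 = 2.90 V.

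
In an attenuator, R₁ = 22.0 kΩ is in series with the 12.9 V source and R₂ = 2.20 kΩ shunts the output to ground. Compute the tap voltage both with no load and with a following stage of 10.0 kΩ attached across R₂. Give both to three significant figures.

Open-circuit: V = 12.9 × 2.20/(22.0 + 2.20) = 1.17 V.
With the load, R₂ becomes R₂‖R_L = 1.803 kΩ, so V = 12.9 × 1.803/23.80 = 0.977 V.

Unloaded: 1.17 V; loaded: 0.977 V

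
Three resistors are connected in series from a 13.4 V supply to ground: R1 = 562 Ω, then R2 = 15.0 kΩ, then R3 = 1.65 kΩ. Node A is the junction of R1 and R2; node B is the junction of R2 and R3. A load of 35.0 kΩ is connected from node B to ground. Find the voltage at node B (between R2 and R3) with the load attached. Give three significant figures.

V ≈ 1.23 V

At node B, R3 is in parallel with the load: R3‖R_L = 1576 Ω.
Below node A the resistance is R2 + (R3‖R_L) = 16580 Ω, so V_A = 13.4 × 16580/17140 = 12.96 V.
Then V_B = V_A × (R3‖R_L)/(R2 + R3‖R_L) = 12.96 × 1576/16580 = 1.23 V.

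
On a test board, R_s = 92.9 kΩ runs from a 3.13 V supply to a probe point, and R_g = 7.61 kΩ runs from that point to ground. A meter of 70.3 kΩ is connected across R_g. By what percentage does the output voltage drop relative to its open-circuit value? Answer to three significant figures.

9.10 %

Unloaded V = 3.13 × 7.61/100.5 = 0.23698 V.
Loaded: R_g‖R_L = 6.867 kΩ, giving V = 3.13 × 6.867/99.77 = 0.21543 V.
Drop = (0.23698 − 0.21543) / 0.23698 = 9.10 %.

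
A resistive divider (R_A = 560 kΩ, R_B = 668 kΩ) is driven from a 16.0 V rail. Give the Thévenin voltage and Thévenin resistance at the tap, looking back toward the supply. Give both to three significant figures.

V_th is the open-circuit tap voltage: 16.0 × 668/(560 + 668) = 8.70 V.
With the supply zeroed, R_A and R_B appear in parallel from the tap: R_th = R_A‖R_B = (560 × 668)/1228 = 305 kΩ.

V_th = 8.70 V, R_th = 305 kΩ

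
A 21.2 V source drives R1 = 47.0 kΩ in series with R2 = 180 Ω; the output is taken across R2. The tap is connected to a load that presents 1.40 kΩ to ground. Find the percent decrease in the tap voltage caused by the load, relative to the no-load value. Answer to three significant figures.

11.4 %

The divider's output (Thévenin) resistance is R1‖R2 = 179.3 Ω.
Fractional drop under load = R_th/(R_th + R_L) = 179.3 / (179.3 + 1400) = 0.1135.
So the output falls by 11.4 %.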